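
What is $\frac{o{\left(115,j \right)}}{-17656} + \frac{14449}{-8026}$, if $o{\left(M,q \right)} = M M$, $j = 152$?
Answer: $- \frac{180627697}{70853528} \approx -2.5493$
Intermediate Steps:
$o{\left(M,q \right)} = M^{2}$
$\frac{o{\left(115,j \right)}}{-17656} + \frac{14449}{-8026} = \frac{115^{2}}{-17656} + \frac{14449}{-8026} = 13225 \left(- \frac{1}{17656}\right) + 14449 \left(- \frac{1}{8026}\right) = - \frac{13225}{17656} - \frac{14449}{8026} = - \frac{180627697}{70853528}$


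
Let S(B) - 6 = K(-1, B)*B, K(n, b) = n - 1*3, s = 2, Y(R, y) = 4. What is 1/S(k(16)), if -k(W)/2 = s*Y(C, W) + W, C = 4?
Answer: 1/198 ≈ 0.0050505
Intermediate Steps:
k(W) = -16 - 2*W (k(W) = -2*(2*4 + W) = -2*(8 + W) = -16 - 2*W)
K(n, b) = -3 + n (K(n, b) = n - 3 = -3 + n)
S(B) = 6 - 4*B (S(B) = 6 + (-3 - 1)*B = 6 - 4*B)
1/S(k(16)) = 1/(6 - 4*(-16 - 2*16)) = 1/(6 - 4*(-16 - 32)) = 1/(6 - 4*(-48)) = 1/(6 + 192) = 1/198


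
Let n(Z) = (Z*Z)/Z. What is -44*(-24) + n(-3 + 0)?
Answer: 1053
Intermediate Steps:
n(Z) = Z (n(Z) = Z²/Z = Z)
-44*(-24) + n(-3 + 0) = -44*(-24) + (-3 + 0) = 1056 - 3 = 1053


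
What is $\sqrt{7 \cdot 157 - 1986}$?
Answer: $i \sqrt{887} \approx 29.783 i$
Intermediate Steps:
$\sqrt{7 \cdot 157 - 1986} = \sqrt{1099 - 1986} = \sqrt{-887} = i \sqrt{887}$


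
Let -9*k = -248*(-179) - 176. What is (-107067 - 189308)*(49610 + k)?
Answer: -119223956750/9 ≈ -1.3247e+10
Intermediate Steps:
k = -44216/9 (k = -(-248*(-179) - 176)/9 = -(44392 - 176)/9 = -1/9*44216 = -44216/9 ≈ -4912.9)
(-107067 - 189308)*(49610 + k) = (-107067 - 189308)*(49610 - 44216/9) = -296375*402274/9 = -119223956750/9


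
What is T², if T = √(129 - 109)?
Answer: 20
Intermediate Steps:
T = 2*√5 (T = √20 = 2*√5 ≈ 4.4721)
T² = (2*√5)² = 20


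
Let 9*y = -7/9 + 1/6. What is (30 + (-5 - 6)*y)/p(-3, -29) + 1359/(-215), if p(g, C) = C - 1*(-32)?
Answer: 410441/104490 ≈ 3.9280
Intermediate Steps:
p(g, C) = 32 + C (p(g, C) = C + 32 = 32 + C)
y = -11/162 (y = (-7/9 + 1/6)/9 = (-7*⅑ + 1*(⅙))/9 = (-7/9 + ⅙)/9 = (⅑)*(-11/18) = -11/162 ≈ -0.067901)
(30 + (-5 - 6)*y)/p(-3, -29) + 1359/(-215) = (30 + (-5 - 6)*(-11/162))/(32 - 29) + 1359/(-215) = (30 - 11*(-11/162))/3 + 1359*(-1/215) = (30 + 121/162)*(⅓) - 1359/215 = (4981/162)*(⅓) - 1359/215 = 4981/486 - 1359/215 = 410441/104490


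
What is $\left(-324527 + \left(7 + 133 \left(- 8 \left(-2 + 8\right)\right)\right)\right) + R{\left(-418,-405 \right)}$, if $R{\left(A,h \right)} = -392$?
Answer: $-331296$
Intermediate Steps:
$\left(-324527 + \left(7 + 133 \left(- 8 \left(-2 + 8\right)\right)\right)\right) + R{\left(-418,-405 \right)} = \left(-324527 + \left(7 + 133 \left(- 8 \left(-2 + 8\right)\right)\right)\right) - 392 = \left(-324527 + \left(7 + 133 \left(\left(-8\right) 6\right)\right)\right) - 392 = \left(-324527 + \left(7 + 133 \left(-48\right)\right)\right) - 392 = \left(-324527 + \left(7 - 6384\right)\right) - 392 = \left(-324527 - 6377\right) - 392 = -330904 - 392 = -331296$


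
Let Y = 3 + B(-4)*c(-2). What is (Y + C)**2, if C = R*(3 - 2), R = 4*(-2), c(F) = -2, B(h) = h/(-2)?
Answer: 81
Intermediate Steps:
B(h) = -h/2 (B(h) = h*(-1/2) = -h/2)
R = -8
Y = -1 (Y = 3 - 1/2*(-4)*(-2) = 3 + 2*(-2) = 3 - 4 = -1)
C = -8 (C = -8*(3 - 2) = -8*1 = -8)
(Y + C)**2 = (-1 - 8)**2 = (-9)**2 = 81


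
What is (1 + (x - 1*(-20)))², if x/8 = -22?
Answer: 24025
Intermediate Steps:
x = -176 (x = 8*(-22) = -176)
(1 + (x - 1*(-20)))² = (1 + (-176 - 1*(-20)))² = (1 + (-176 + 20))² = (1 - 156)² = (-155)² = 24025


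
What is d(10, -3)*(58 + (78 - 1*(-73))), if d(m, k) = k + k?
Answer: -1254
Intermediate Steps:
d(m, k) = 2*k
d(10, -3)*(58 + (78 - 1*(-73))) = (2*(-3))*(58 + (78 - 1*(-73))) = -6*(58 + (78 + 73)) = -6*(58 + 151) = -6*209 = -1254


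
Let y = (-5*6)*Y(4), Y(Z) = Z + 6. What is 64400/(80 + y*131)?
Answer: -3220/1961 ≈ -1.6420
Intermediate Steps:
Y(Z) = 6 + Z
y = -300 (y = (-5*6)*(6 + 4) = -30*10 = -300)
64400/(80 + y*131) = 64400/(80 - 300*131) = 64400/(80 - 39300) = 64400/(-39220) = 64400*(-1/39220) = -3220/1961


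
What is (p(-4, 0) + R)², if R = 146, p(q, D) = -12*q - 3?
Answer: 36481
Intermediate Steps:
p(q, D) = -3 - 12*q
(p(-4, 0) + R)² = ((-3 - 12*(-4)) + 146)² = ((-3 + 48) + 146)² = (45 + 146)² = 191² = 36481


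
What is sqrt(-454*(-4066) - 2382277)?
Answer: 97*I*sqrt(57) ≈ 732.33*I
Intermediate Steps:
sqrt(-454*(-4066) - 2382277) = sqrt(1845964 - 2382277) = sqrt(-536313) = 97*I*sqrt(57)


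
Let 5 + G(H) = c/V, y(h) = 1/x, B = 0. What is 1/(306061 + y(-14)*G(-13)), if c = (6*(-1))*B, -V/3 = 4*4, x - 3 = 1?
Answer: 4/1224239 ≈ 3.2673e-6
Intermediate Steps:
x = 4 (x = 3 + 1 = 4)
V = -48 (V = -12*4 = -3*16 = -48)
c = 0 (c = (6*(-1))*0 = -6*0 = 0)
y(h) = ¼ (y(h) = 1/4 = ¼)
G(H) = -5 (G(H) = -5 + 0/(-48) = -5 + 0*(-1/48) = -5 + 0 = -5)
1/(306061 + y(-14)*G(-13)) = 1/(306061 + (¼)*(-5)) = 1/(306061 - 5/4) = 1/(1224239/4) = 4/1224239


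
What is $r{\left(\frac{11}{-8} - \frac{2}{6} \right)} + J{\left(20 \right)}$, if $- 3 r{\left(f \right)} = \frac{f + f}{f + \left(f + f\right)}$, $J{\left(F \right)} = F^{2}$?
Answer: $\frac{3598}{9} \approx 399.78$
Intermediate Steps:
$r{\left(f \right)} = - \frac{2}{9}$ ($r{\left(f \right)} = - \frac{\left(f + f\right) \frac{1}{f + \left(f + f\right)}}{3} = - \frac{2 f \frac{1}{f + 2 f}}{3} = - \frac{2 f \frac{1}{3 f}}{3} = \left(- \frac{1}{3}\right) \frac{2}{3} = - \frac{2}{9}$)
$r{\left(\frac{11}{-8} - \frac{2}{6} \right)} + J{\left(20 \right)} = - \frac{2}{9} + 20^{2} = - \frac{2}{9} + 400 = \frac{3598}{9}$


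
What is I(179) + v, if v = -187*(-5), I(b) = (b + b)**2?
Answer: 129099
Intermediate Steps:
I(b) = 4*b**2 (I(b) = (2*b)**2 = 4*b**2)
v = 935
I(179) + v = 4*179**2 + 935 = 4*32041 + 935 = 128164 + 935 = 129099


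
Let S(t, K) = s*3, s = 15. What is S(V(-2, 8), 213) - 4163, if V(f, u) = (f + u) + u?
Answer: -4118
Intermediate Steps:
V(f, u) = f + 2*u
S(t, K) = 45 (S(t, K) = 15*3 = 45)
S(V(-2, 8), 213) - 4163 = 45 - 4163 = -4118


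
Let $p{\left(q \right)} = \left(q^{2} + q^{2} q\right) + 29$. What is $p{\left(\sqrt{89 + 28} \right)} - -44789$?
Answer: $44935 + 351 \sqrt{13} \approx 46201.0$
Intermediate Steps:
$p{\left(q \right)} = 29 + q^{2} + q^{3}$ ($p{\left(q \right)} = \left(q^{2} + q^{3}\right) + 29 = 29 + q^{2} + q^{3}$)
$p{\left(\sqrt{89 + 28} \right)} - -44789 = \left(29 + \left(\sqrt{89 + 28}\right)^{2} + \left(\sqrt{89 + 28}\right)^{3}\right) - -44789 = \left(29 + \left(\sqrt{117}\right)^{2} + \left(\sqrt{117}\right)^{3}\right) + 44789 = \left(29 + \left(3 \sqrt{13}\right)^{2} + \left(3 \sqrt{13}\right)^{3}\right) + 44789 = \left(29 + 117 + 351 \sqrt{13}\right) + 44789 = \left(146 + 351 \sqrt{13}\right) + 44789 = 44935 + 351 \sqrt{13}$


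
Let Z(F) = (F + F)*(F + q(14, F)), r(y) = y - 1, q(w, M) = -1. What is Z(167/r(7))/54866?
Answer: 3841/141084 ≈ 0.027225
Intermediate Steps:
r(y) = -1 + y
Z(F) = 2*F*(-1 + F) (Z(F) = (F + F)*(F - 1) = (2*F)*(-1 + F) = 2*F*(-1 + F))
Z(167/r(7))/54866 = (2*(167/(-1 + 7))*(-1 + 167/(-1 + 7)))/54866 = (2*(167/6)*(-1 + 167/6))*(1/54866) = (2*(167/6)*(161/6))*(1/54866) = (26887/18)*(1/54866) = 3841/141084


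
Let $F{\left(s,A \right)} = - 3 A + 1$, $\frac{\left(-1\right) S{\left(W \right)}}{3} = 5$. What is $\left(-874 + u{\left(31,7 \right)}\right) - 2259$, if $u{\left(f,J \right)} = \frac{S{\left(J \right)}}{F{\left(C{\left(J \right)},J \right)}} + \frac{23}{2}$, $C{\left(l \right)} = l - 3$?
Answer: $- \frac{12483}{4} \approx -3120.8$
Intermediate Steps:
$C{\left(l \right)} = -3 + l$ ($C{\left(l \right)} = l - 3 = -3 + l$)
$S{\left(W \right)} = -15$ ($S{\left(W \right)} = \left(-3\right) 5 = -15$)
$F{\left(s,A \right)} = 1 - 3 A$
$u{\left(f,J \right)} = \frac{23}{2} - \frac{15}{1 - 3 J}$ ($u{\left(f,J \right)} = - \frac{15}{1 - 3 J} + \frac{23}{2} = \frac{23}{2} - \frac{15}{1 - 3 J}$)
$\left(-874 + u{\left(31,7 \right)}\right) - 2259 = \left(-874 + \frac{7 + 69 \cdot 7}{2 \left(-1 + 3 \cdot 7\right)}\right) - 2259 = \left(-874 + \frac{7 + 483}{2 \left(-1 + 21\right)}\right) - 2259 = \left(-874 + \frac{1}{2} \cdot \frac{1}{20} \cdot 490\right) - 2259 = \left(-874 + \frac{49}{4}\right) - 2259 = - \frac{3447}{4} - 2259 = - \frac{12483}{4}$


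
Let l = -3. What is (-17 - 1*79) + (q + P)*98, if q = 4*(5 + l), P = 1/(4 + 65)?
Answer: 47570/69 ≈ 689.42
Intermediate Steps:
P = 1/69 ≈ 0.014493
q = 8 (q = 4*(5 - 3) = 4*2 = 8)
(-17 - 1*79) + (q + P)*98 = (-17 - 1*79) + (8 + 1/69)*98 = (-17 - 79) + (553/69)*98 = -96 + 54194/69 = 47570/69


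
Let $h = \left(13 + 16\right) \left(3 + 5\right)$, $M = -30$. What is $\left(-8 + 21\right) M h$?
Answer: $-90480$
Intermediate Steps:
$h = 232$ ($h = 29 \cdot 8 = 232$)
$\left(-8 + 21\right) M h = \left(-8 + 21\right) \left(-30\right) 232 = 13 \left(-30\right) 232 = \left(-390\right) 232 = -90480$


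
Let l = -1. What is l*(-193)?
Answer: 193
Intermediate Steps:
l*(-193) = -1*(-193) = 193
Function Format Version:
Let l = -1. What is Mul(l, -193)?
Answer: 193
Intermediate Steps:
Mul(l, -193) = Mul(-1, -193) = 193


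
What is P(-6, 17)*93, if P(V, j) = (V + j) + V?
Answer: 465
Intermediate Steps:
P(V, j) = j + 2*V
P(-6, 17)*93 = (17 + 2*(-6))*93 = (17 - 12)*93 = 5*93 = 465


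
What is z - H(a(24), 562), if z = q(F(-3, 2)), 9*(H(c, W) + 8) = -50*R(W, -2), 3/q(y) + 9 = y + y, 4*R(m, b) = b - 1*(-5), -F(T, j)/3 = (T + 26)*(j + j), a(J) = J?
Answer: 13645/1122 ≈ 12.161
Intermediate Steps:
F(T, j) = -6*j*(26 + T) (F(T, j) = -3*(T + 26)*(j + j) = -3*(26 + T)*2*j = -6*j*(26 + T))
R(m, b) = 5/4 + b/4 (R(m, b) = (b - 1*(-5))/4 = (b + 5)/4 = (5 + b)/4 = 5/4 + b/4)
q(y) = 3/(-9 + 2*y) (q(y) = 3/(-9 + (y + y)) = 3/(-9 + 2*y))
H(c, W) = -73/6 (H(c, W) = -8 + (-50*(5/4 + (1/4)*(-2)))/9 = -8 + (-50*(5/4 - 1/2))/9 = -8 + (-50*3/4)/9 = -8 + (1/9)*(-75/2) = -8 - 25/6 = -73/6)
z = -1/187 (z = 3/(-9 + 2*(-6*2*(26 - 3))) = 3/(-9 + 2*(-6*2*23)) = 3/(-9 + 2*(-276)) = 3/(-9 - 552) = 3/(-561) = 3*(-1/561) = -1/187 ≈ -0.0053476)
z - H(a(24), 562) = -1/187 - 1*(-73/6) = -1/187 + 73/6 = 13645/1122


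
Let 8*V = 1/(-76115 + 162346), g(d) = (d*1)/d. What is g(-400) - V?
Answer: 689847/689848 ≈ 1.0000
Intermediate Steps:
g(d) = 1 (g(d) = d/d = 1)
V = 1/689848 (V = 1/(8*(-76115 + 162346)) = (⅛)/86231 = (⅛)*(1/86231) = 1/689848 ≈ 1.4496e-6)
g(-400) - V = 1 - 1*1/689848 = 1 - 1/689848 = 689847/689848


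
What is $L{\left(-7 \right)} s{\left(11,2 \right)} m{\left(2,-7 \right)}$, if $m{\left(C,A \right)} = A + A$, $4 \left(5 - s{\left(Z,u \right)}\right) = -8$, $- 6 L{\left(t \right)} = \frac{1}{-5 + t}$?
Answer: $- \frac{49}{36} \approx -1.3611$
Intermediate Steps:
$L{\left(t \right)} = - \frac{1}{6 \left(-5 + t\right)}$
$s{\left(Z,u \right)} = 7$ ($s{\left(Z,u \right)} = 5 - -2 = 5 + 2 = 7$)
$m{\left(C,A \right)} = 2 A$
$L{\left(-7 \right)} s{\left(11,2 \right)} m{\left(2,-7 \right)} = - \frac{1}{-30 + 6 \left(-7\right)} 7 \cdot 2 \left(-7\right) = - \frac{1}{-30 - 42} \cdot 7 \left(-14\right) = - \frac{1}{-72} \cdot 7 \left(-14\right) = \left(-1\right) \left(- \frac{1}{72}\right) 7 \left(-14\right) = \frac{1}{72} \cdot 7 \left(-14\right) = \frac{7}{72} \left(-14\right) = - \frac{49}{36}$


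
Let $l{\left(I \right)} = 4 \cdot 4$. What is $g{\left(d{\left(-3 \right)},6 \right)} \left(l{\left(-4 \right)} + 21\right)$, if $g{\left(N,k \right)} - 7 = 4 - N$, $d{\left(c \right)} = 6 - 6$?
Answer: $407$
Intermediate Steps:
$d{\left(c \right)} = 0$ ($d{\left(c \right)} = 6 - 6 = 0$)
$g{\left(N,k \right)} = 11 - N$ ($g{\left(N,k \right)} = 7 - \left(-4 + N\right) = 11 - N$)
$l{\left(I \right)} = 16$
$g{\left(d{\left(-3 \right)},6 \right)} \left(l{\left(-4 \right)} + 21\right) = \left(11 - 0\right) \left(16 + 21\right) = \left(11 + 0\right) 37 = 11 \cdot 37 = 407$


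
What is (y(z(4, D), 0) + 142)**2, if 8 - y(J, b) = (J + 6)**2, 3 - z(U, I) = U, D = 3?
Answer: 15625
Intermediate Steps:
z(U, I) = 3 - U
y(J, b) = 8 - (6 + J)**2 (y(J, b) = 8 - (J + 6)**2 = 8 - (6 + J)**2)
(y(z(4, D), 0) + 142)**2 = ((8 - (6 + (3 - 1*4))**2) + 142)**2 = ((8 - (6 + (3 - 4))**2) + 142)**2 = ((8 - (6 - 1)**2) + 142)**2 = ((8 - 1*5**2) + 142)**2 = ((8 - 1*25) + 142)**2 = ((8 - 25) + 142)**2 = (-17 + 142)**2 = 125**2 = 15625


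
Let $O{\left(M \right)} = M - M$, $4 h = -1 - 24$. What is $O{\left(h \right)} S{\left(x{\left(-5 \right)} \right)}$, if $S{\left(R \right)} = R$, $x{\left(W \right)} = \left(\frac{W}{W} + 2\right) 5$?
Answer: $0$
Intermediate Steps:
$h = - \frac{25}{4}$ ($h = \frac{-1 - 24}{4} = \frac{1}{4} \left(-25\right) = - \frac{25}{4} \approx -6.25$)
$x{\left(W \right)} = 15$ ($x{\left(W \right)} = \left(1 + 2\right) 5 = 3 \cdot 5 = 15$)
$O{\left(M \right)} = 0$
$O{\left(h \right)} S{\left(x{\left(-5 \right)} \right)} = 0 \cdot 15 = 0$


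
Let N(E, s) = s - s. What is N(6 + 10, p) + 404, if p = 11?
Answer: 404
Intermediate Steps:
N(E, s) = 0
N(6 + 10, p) + 404 = 0 + 404 = 404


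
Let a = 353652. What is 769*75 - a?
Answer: -295977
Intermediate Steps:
769*75 - a = 769*75 - 1*353652 = 57675 - 353652 = -295977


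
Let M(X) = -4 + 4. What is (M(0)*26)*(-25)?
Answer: 0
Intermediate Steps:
M(X) = 0
(M(0)*26)*(-25) = (0*26)*(-25) = 0*(-25) = 0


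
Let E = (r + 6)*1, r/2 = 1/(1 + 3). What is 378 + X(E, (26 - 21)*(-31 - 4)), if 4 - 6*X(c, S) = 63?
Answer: 2209/6 ≈ 368.17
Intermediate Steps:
r = 1/2 (r = 2/(1 + 3) = 2/4 = 2*(1/4) = 1/2 ≈ 0.50000)
E = 13/2 (E = (1/2 + 6)*1 = (13/2)*1 = 13/2 ≈ 6.5000)
X(c, S) = -59/6 (X(c, S) = 2/3 - 1/6*63 = 2/3 - 21/2 = -59/6)
378 + X(E, (26 - 21)*(-31 - 4)) = 378 - 59/6 = 2209/6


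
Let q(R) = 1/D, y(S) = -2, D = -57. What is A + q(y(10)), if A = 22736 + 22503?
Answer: 2578622/57 ≈ 45239.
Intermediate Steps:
A = 45239
q(R) = -1/57 (q(R) = 1/(-57) = -1/57)
A + q(y(10)) = 45239 - 1/57 = 2578622/57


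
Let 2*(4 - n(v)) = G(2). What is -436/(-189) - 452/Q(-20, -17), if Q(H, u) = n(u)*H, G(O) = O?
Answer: 9299/945 ≈ 9.8402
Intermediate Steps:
n(v) = 3 (n(v) = 4 - ½*2 = 4 - 1 = 3)
Q(H, u) = 3*H
-436/(-189) - 452/Q(-20, -17) = -436/(-189) - 452/(3*(-20)) = -436*(-1/189) - 452/(-60) = 436/189 - 452*(-1/60) = 436/189 + 113/15 = 9299/945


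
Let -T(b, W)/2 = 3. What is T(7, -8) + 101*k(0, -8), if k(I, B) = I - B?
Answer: 802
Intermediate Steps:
T(b, W) = -6 (T(b, W) = -2*3 = -6)
T(7, -8) + 101*k(0, -8) = -6 + 101*(0 - 1*(-8)) = -6 + 101*(0 + 8) = -6 + 101*8 = -6 + 808 = 802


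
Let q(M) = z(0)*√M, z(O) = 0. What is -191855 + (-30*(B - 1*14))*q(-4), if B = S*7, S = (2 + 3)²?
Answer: -191855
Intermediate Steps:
S = 25 (S = 5² = 25)
B = 175 (B = 25*7 = 175)
q(M) = 0 (q(M) = 0*√M = 0)
-191855 + (-30*(B - 1*14))*q(-4) = -191855 - 30*(175 - 1*14)*0 = -191855 - 30*(175 - 14)*0 = -191855 - 30*161*0 = -191855 - 4830*0 = -191855 + 0 = -191855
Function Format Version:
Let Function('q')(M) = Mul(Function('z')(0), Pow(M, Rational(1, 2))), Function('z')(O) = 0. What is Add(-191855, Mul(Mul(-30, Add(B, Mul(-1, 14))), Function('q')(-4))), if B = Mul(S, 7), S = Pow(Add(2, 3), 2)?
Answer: -191855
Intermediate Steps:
S = 25 (S = Pow(5, 2) = 25)
B = 175 (B = Mul(25, 7) = 175)
Function('q')(M) = 0 (Function('q')(M) = Mul(0, Pow(M, Rational(1, 2))) = 0)
Add(-191855, Mul(Mul(-30, Add(B, Mul(-1, 14))), Function('q')(-4))) = Add(-191855, Mul(Mul(-30, Add(175, Mul(-1, 14))), 0)) = Add(-191855, Mul(Mul(-30, Add(175, -14)), 0)) = Add(-191855, Mul(Mul(-30, 161), 0)) = Add(-191855, Mul(-4830, 0)) = Add(-191855, 0) = -191855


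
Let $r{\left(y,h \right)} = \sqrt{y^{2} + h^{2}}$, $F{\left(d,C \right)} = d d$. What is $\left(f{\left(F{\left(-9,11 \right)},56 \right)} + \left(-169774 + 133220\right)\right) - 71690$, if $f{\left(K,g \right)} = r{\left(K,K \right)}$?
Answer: $-108244 + 81 \sqrt{2} \approx -1.0813 \cdot 10^{5}$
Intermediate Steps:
$F{\left(d,C \right)} = d^{2}$
$r{\left(y,h \right)} = \sqrt{h^{2} + y^{2}}$
$f{\left(K,g \right)} = \sqrt{2} \sqrt{K^{2}}$ ($f{\left(K,g \right)} = \sqrt{K^{2} + K^{2}} = \sqrt{2 K^{2}} = \sqrt{2} \sqrt{K^{2}}$)
$\left(f{\left(F{\left(-9,11 \right)},56 \right)} + \left(-169774 + 133220\right)\right) - 71690 = \left(\sqrt{2} \sqrt{\left(\left(-9\right)^{2}\right)^{2}} + \left(-169774 + 133220\right)\right) - 71690 = \left(\sqrt{2} \sqrt{81^{2}} - 36554\right) - 71690 = \left(\sqrt{2} \sqrt{6561} - 36554\right) - 71690 = \left(\sqrt{2} \cdot 81 - 36554\right) - 71690 = \left(81 \sqrt{2} - 36554\right) - 71690 = \left(-36554 + 81 \sqrt{2}\right) - 71690 = -108244 + 81 \sqrt{2}$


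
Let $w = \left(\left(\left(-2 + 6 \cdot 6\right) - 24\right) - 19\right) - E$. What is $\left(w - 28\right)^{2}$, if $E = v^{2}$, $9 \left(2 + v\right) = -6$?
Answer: $\frac{157609}{81} \approx 1945.8$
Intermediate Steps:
$v = - \frac{8}{3}$ ($v = -2 + \frac{1}{9} \left(-6\right) = -2 - \frac{2}{3} = - \frac{8}{3} \approx -2.6667$)
$E = \frac{64}{9}$ ($E = \left(- \frac{8}{3}\right)^{2} = \frac{64}{9} \approx 7.1111$)
$w = - \frac{145}{9}$ ($w = \left(\left(\left(-2 + 6 \cdot 6\right) - 24\right) - 19\right) - \frac{64}{9} = \left(\left(\left(-2 + 36\right) - 24\right) - 19\right) - \frac{64}{9} = \left(\left(34 - 24\right) - 19\right) - \frac{64}{9} = \left(10 - 19\right) - \frac{64}{9} = -9 - \frac{64}{9} = - \frac{145}{9} \approx -16.111$)
$\left(w - 28\right)^{2} = \left(- \frac{145}{9} - 28\right)^{2} = \left(- \frac{397}{9}\right)^{2} = \frac{157609}{81}$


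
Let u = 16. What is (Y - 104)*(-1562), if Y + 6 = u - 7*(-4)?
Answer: 103092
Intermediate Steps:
Y = 38 (Y = -6 + (16 - 7*(-4)) = -6 + (16 + 28) = -6 + 44 = 38)
(Y - 104)*(-1562) = (38 - 104)*(-1562) = -66*(-1562) = 103092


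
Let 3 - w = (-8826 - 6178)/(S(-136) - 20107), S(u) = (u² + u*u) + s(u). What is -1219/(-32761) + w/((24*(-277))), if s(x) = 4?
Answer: 134715522137/3678341916792 ≈ 0.036624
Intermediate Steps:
S(u) = 4 + 2*u² (S(u) = (u² + u*u) + 4 = (u² + u²) + 4 = 2*u² + 4 = 4 + 2*u²)
w = 65671/16889 (w = 3 - (-8826 - 6178)/((4 + 2*(-136)²) - 20107) = 3 - (-15004)/((4 + 2*18496) - 20107) = 3 - (-15004)/((4 + 36992) - 20107) = 3 - (-15004)/(36996 - 20107) = 3 - (-15004)/16889 = 3 - 1*(-15004/16889) = 3 + 15004/16889 = 65671/16889 ≈ 3.8884)
-1219/(-32761) + w/((24*(-277))) = -1219/(-32761) + 65671/(16889*((24*(-277)))) = -1219*(-1/32761) + (65671/16889)/(-6648) = 1219/32761 + (65671/16889)*(-1/6648) = 1219/32761 - 65671/112278072 = 134715522137/3678341916792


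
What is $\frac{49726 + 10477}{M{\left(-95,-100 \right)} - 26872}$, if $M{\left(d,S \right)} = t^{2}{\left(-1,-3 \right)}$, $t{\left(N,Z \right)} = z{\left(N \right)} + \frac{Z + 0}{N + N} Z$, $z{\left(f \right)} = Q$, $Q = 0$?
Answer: $- \frac{240812}{107407} \approx -2.2421$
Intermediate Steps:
$z{\left(f \right)} = 0$
$t{\left(N,Z \right)} = \frac{Z^{2}}{2 N}$ ($t{\left(N,Z \right)} = 0 + \frac{Z + 0}{N + N} Z = 0 + \frac{Z}{2 N} Z = 0 + \frac{Z^{2}}{2 N} = \frac{Z^{2}}{2 N}$)
$M{\left(d,S \right)} = \frac{81}{4}$ ($M{\left(d,S \right)} = \left(\frac{\left(-3\right)^{2}}{2 \left(-1\right)}\right)^{2} = \left(\frac{1}{2} \left(-1\right) 9\right)^{2} = \left(- \frac{9}{2}\right)^{2} = \frac{81}{4}$)
$\frac{49726 + 10477}{M{\left(-95,-100 \right)} - 26872} = \frac{49726 + 10477}{\frac{81}{4} - 26872} = \frac{60203}{\frac{81}{4} - 26872} = \frac{60203}{- \frac{107407}{4}} = 60203 \left(- \frac{4}{107407}\right) = - \frac{240812}{107407}$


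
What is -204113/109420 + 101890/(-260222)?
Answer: -1397032541/618988940 ≈ -2.2570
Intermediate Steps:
-204113/109420 + 101890/(-260222) = -204113*1/109420 + 101890*(-1/260222) = -204113/109420 - 2215/5657 = -1397032541/618988940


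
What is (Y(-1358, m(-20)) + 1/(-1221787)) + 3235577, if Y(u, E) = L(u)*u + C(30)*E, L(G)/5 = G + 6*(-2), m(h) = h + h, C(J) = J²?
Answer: 15274630794198/1221787 ≈ 1.2502e+7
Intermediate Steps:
m(h) = 2*h
L(G) = -60 + 5*G (L(G) = 5*(G + 6*(-2)) = 5*(G - 12) = 5*(-12 + G) = -60 + 5*G)
Y(u, E) = 900*E + u*(-60 + 5*u) (Y(u, E) = (-60 + 5*u)*u + 30²*E = u*(-60 + 5*u) + 900*E = 900*E + u*(-60 + 5*u))
(Y(-1358, m(-20)) + 1/(-1221787)) + 3235577 = ((900*(2*(-20)) + 5*(-1358)*(-12 - 1358)) + 1/(-1221787)) + 3235577 = ((900*(-40) + 5*(-1358)*(-1370)) - 1/1221787) + 3235577 = ((-36000 + 9302300) - 1/1221787) + 3235577 = (9266300 - 1/1221787) + 3235577 = 11321444878099/1221787 + 3235577 = 15274630794198/1221787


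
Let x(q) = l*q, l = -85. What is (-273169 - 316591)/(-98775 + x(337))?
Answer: 29488/6371 ≈ 4.6285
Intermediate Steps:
x(q) = -85*q
(-273169 - 316591)/(-98775 + x(337)) = (-273169 - 316591)/(-98775 - 85*337) = -589760/(-98775 - 28645) = -589760/(-127420) = -589760*(-1/127420) = 29488/6371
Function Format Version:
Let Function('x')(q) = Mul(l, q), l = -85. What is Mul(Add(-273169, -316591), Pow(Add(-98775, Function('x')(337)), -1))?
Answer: Rational(29488, 6371) ≈ 4.6285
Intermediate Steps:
Function('x')(q) = Mul(-85, q)
Mul(Add(-273169, -316591), Pow(Add(-98775, Function('x')(337)), -1)) = Mul(Add(-273169, -316591), Pow(Add(-98775, Mul(-85, 337)), -1)) = Mul(-589760, Pow(Add(-98775, -28645), -1)) = Mul(-589760, Pow(-127420, -1)) = Mul(-589760, Rational(-1, 127420)) = Rational(29488, 6371)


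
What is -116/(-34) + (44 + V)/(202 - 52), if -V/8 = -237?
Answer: 4168/255 ≈ 16.345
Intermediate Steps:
V = 1896 (V = -8*(-237) = 1896)
-116/(-34) + (44 + V)/(202 - 52) = -116/(-34) + (44 + 1896)/(202 - 52) = -1/34*(-116) + 1940/150 = 58/17 + 1940*(1/150) = 58/17 + 194/15 = 4168/255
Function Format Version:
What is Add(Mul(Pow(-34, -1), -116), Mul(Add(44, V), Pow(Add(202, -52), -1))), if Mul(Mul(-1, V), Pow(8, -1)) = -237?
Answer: Rational(4168, 255) ≈ 16.345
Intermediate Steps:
V = 1896 (V = Mul(-8, -237) = 1896)
Add(Mul(Pow(-34, -1), -116), Mul(Add(44, V), Pow(Add(202, -52), -1))) = Add(Mul(Pow(-34, -1), -116), Mul(Add(44, 1896), Pow(Add(202, -52), -1))) = Add(Mul(Rational(-1, 34), -116), Mul(1940, Pow(150, -1))) = Add(Rational(58, 17), Mul(1940, Rational(1, 150))) = Add(Rational(58, 17), Rational(194, 15)) = Rational(4168, 255)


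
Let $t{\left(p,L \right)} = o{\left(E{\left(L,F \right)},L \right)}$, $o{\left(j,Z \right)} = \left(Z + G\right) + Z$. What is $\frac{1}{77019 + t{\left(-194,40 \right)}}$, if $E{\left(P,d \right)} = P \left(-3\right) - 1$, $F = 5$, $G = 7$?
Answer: $\frac{1}{77106} \approx 1.2969 \cdot 10^{-5}$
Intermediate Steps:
$E{\left(P,d \right)} = -1 - 3 P$ ($E{\left(P,d \right)} = - 3 P - 1 = -1 - 3 P$)
$o{\left(j,Z \right)} = 7 + 2 Z$ ($o{\left(j,Z \right)} = \left(Z + 7\right) + Z = \left(7 + Z\right) + Z = 7 + 2 Z$)
$t{\left(p,L \right)} = 7 + 2 L$
$\frac{1}{77019 + t{\left(-194,40 \right)}} = \frac{1}{77019 + \left(7 + 2 \cdot 40\right)} = \frac{1}{77019 + \left(7 + 80\right)} = \frac{1}{77019 + 87} = \frac{1}{77106}$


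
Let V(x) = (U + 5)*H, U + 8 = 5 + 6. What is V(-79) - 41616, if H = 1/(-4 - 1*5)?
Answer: -374552/9 ≈ -41617.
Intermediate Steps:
H = -⅑ (H = 1/(-4 - 5) = 1/(-9) = -⅑ ≈ -0.11111)
U = 3 (U = -8 + (5 + 6) = -8 + 11 = 3)
V(x) = -8/9 (V(x) = (3 + 5)*(-⅑) = 8*(-⅑) = -8/9)
V(-79) - 41616 = -8/9 - 41616 = -374552/9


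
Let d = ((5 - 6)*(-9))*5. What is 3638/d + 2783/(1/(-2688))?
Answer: -336628042/45 ≈ -7.4806e+6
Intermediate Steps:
d = 45 (d = -1*(-9)*5 = 9*5 = 45)
3638/d + 2783/(1/(-2688)) = 3638/45 + 2783/(1/(-2688)) = 3638*(1/45) + 2783/(-1/2688) = 3638/45 + 2783*(-2688) = 3638/45 - 7480704 = -336628042/45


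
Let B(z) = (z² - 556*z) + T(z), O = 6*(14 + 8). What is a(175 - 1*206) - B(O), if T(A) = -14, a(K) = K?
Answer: 55951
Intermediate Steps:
O = 132 (O = 6*22 = 132)
B(z) = -14 + z² - 556*z (B(z) = (z² - 556*z) - 14 = -14 + z² - 556*z)
a(175 - 1*206) - B(O) = (175 - 1*206) - (-14 + 132² - 556*132) = (175 - 206) - (-14 + 17424 - 73392) = -31 - 1*(-55982) = -31 + 55982 = 55951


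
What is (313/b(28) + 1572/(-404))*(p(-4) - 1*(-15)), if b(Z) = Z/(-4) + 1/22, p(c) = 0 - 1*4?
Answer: -8311765/15453 ≈ -537.87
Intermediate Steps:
p(c) = -4 (p(c) = 0 - 4 = -4)
b(Z) = 1/22 - Z/4 (b(Z) = Z*(-1/4) + 1*(1/22) = -Z/4 + 1/22 = 1/22 - Z/4)
(313/b(28) + 1572/(-404))*(p(-4) - 1*(-15)) = (313/(1/22 - 1/4*28) + 1572/(-404))*(-4 - 1*(-15)) = (313/(1/22 - 7) + 1572*(-1/404))*(-4 + 15) = (313/(-153/22) - 393/101)*11 = (313*(-22/153) - 393/101)*11 = (-6886/153 - 393/101)*11 = -755615/15453*11 = -8311765/15453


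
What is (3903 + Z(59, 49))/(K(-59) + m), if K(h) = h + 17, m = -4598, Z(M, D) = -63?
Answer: -24/29 ≈ -0.82759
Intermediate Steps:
K(h) = 17 + h
(3903 + Z(59, 49))/(K(-59) + m) = (3903 - 63)/((17 - 59) - 4598) = 3840/(-42 - 4598) = 3840/(-4640) = 3840*(-1/4640) = -24/29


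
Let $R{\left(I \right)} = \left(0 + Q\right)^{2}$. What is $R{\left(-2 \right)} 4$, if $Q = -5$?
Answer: $100$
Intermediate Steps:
$R{\left(I \right)} = 25$ ($R{\left(I \right)} = \left(0 - 5\right)^{2} = \left(-5\right)^{2} = 25$)
$R{\left(-2 \right)} 4 = 25 \cdot 4 = 100$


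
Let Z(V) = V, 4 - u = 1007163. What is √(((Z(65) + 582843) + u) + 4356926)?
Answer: 5*√157307 ≈ 1983.1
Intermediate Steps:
u = -1007159 (u = 4 - 1*1007163 = 4 - 1007163 = -1007159)
√(((Z(65) + 582843) + u) + 4356926) = √(((65 + 582843) - 1007159) + 4356926) = √((582908 - 1007159) + 4356926) = √(-424251 + 4356926) = √3932675 = 5*√157307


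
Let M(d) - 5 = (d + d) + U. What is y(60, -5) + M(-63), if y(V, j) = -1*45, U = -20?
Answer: -186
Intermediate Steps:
y(V, j) = -45
M(d) = -15 + 2*d (M(d) = 5 + ((d + d) - 20) = 5 + (2*d - 20) = 5 + (-20 + 2*d) = -15 + 2*d)
y(60, -5) + M(-63) = -45 + (-15 + 2*(-63)) = -45 + (-15 - 126) = -45 - 141 = -186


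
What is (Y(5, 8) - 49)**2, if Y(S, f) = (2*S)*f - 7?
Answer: 576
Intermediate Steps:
Y(S, f) = -7 + 2*S*f (Y(S, f) = 2*S*f - 7 = -7 + 2*S*f)
(Y(5, 8) - 49)**2 = ((-7 + 2*5*8) - 49)**2 = ((-7 + 80) - 49)**2 = (73 - 49)**2 = 24**2 = 576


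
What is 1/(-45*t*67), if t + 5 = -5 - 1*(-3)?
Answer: 1/21105 ≈ 4.7382e-5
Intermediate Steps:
t = -7 (t = -5 + (-5 - 1*(-3)) = -5 + (-5 + 3) = -5 - 2 = -7)
1/(-45*t*67) = 1/(-45*(-7)*67) = 1/(315*67) = 1/21105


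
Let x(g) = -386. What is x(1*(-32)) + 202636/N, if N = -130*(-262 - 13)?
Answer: -6798432/17875 ≈ -380.33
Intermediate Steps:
N = 35750 (N = -130*(-275) = 35750)
x(1*(-32)) + 202636/N = -386 + 202636/35750 = -386 + 202636*(1/35750) = -386 + 101318/17875 = -6798432/17875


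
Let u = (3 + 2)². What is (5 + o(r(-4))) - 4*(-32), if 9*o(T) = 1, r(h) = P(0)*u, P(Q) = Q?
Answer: 1198/9 ≈ 133.11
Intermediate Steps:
u = 25 (u = 5² = 25)
r(h) = 0 (r(h) = 0*25 = 0)
o(T) = ⅑ (o(T) = (⅑)*1 = ⅑)
(5 + o(r(-4))) - 4*(-32) = (5 + ⅑) - 4*(-32) = 46/9 + 128 = 1198/9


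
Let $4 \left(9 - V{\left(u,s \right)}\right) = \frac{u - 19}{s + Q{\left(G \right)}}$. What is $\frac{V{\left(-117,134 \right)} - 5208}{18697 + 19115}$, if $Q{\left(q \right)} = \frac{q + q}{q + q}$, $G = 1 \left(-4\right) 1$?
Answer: $- \frac{701831}{5104620} \approx -0.13749$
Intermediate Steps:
$G = -4$ ($G = \left(-4\right) 1 = -4$)
$Q{\left(q \right)} = 1$ ($Q{\left(q \right)} = \frac{2 q}{2 q} = 2 q \frac{1}{2 q} = 1$)
$V{\left(u,s \right)} = 9 - \frac{-19 + u}{4 \left(1 + s\right)}$ ($V{\left(u,s \right)} = 9 - \frac{\left(u - 19\right) \frac{1}{s + 1}}{4} = 9 - \frac{\left(-19 + u\right) \frac{1}{1 + s}}{4} = 9 - \frac{\frac{1}{1 + s} \left(-19 + u\right)}{4} = 9 - \frac{-19 + u}{4 \left(1 + s\right)}$)
$\frac{V{\left(-117,134 \right)} - 5208}{18697 + 19115} = \frac{\frac{55 - -117 + 36 \cdot 134}{4 \left(1 + 134\right)} - 5208}{18697 + 19115} = \frac{\frac{55 + 117 + 4824}{4 \cdot 135} - 5208}{37812} = \left(\frac{1}{4} \cdot \frac{1}{135} \cdot 4996 - 5208\right) \frac{1}{37812} = \left(\frac{1249}{135} - 5208\right) \frac{1}{37812} = \left(- \frac{701831}{135}\right) \frac{1}{37812} = - \frac{701831}{5104620}$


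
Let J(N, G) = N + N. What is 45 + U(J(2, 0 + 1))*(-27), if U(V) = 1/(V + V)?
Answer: 333/8 ≈ 41.625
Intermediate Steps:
J(N, G) = 2*N
U(V) = 1/(2*V)
45 + U(J(2, 0 + 1))*(-27) = 45 + (1/(2*((2*2))))*(-27) = 45 + ((½)/4)*(-27) = 45 + ((½)*(¼))*(-27) = 45 + (⅛)*(-27) = 45 - 27/8 = 333/8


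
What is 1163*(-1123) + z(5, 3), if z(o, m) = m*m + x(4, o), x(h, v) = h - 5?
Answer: -1306041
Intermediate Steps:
x(h, v) = -5 + h
z(o, m) = -1 + m² (z(o, m) = m*m + (-5 + 4) = m² - 1 = -1 + m²)
1163*(-1123) + z(5, 3) = 1163*(-1123) + (-1 + 3²) = -1306049 + (-1 + 9) = -1306049 + 8 = -1306041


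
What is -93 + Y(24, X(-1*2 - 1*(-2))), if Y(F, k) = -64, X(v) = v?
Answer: -157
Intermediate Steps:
-93 + Y(24, X(-1*2 - 1*(-2))) = -93 - 64 = -157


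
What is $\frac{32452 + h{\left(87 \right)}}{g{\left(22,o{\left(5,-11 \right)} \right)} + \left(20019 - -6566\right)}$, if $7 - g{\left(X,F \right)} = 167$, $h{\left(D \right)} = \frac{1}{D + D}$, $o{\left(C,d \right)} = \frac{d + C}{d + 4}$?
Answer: $\frac{5646649}{4597950} \approx 1.2281$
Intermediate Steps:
$o{\left(C,d \right)} = \frac{C + d}{4 + d}$
$h{\left(D \right)} = \frac{1}{2 D}$
$g{\left(X,F \right)} = -160$ ($g{\left(X,F \right)} = 7 - 167 = -160$)
$\frac{32452 + h{\left(87 \right)}}{g{\left(22,o{\left(5,-11 \right)} \right)} + \left(20019 - -6566\right)} = \frac{32452 + \frac{1}{2 \cdot 87}}{-160 + \left(20019 - -6566\right)} = \frac{32452 + \frac{1}{2} \cdot \frac{1}{87}}{-160 + \left(20019 + 6566\right)} = \frac{32452 + \frac{1}{174}}{-160 + 26585} = \frac{5646649}{174 \cdot 26425} = \frac{5646649}{174} \cdot \frac{1}{26425} = \frac{5646649}{4597950}$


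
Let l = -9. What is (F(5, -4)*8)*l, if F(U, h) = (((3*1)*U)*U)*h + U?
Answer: 21240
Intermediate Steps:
F(U, h) = U + 3*h*U² (F(U, h) = ((3*U)*U)*h + U = (3*U²)*h + U = 3*h*U² + U = U + 3*h*U²)
(F(5, -4)*8)*l = ((5*(1 + 3*5*(-4)))*8)*(-9) = ((5*(1 - 60))*8)*(-9) = ((5*(-59))*8)*(-9) = -295*8*(-9) = -2360*(-9) = 21240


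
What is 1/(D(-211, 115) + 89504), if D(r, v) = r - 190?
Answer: 1/89103 ≈ 1.1223e-5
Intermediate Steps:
D(r, v) = -190 + r
1/(D(-211, 115) + 89504) = 1/((-190 - 211) + 89504) = 1/(-401 + 89504) = 1/89103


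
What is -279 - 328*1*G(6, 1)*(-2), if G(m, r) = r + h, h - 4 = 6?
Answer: 6937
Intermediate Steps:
h = 10 (h = 4 + 6 = 10)
G(m, r) = 10 + r (G(m, r) = r + 10 = 10 + r)
-279 - 328*1*G(6, 1)*(-2) = -279 - 328*1*(10 + 1)*(-2) = -279 - 328*1*11*(-2) = -279 - 3608*(-2) = -279 - 328*(-22) = -279 + 7216 = 6937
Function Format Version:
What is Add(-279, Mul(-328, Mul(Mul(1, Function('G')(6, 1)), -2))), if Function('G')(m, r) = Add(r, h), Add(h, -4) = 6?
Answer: 6937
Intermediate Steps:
h = 10 (h = Add(4, 6) = 10)
Function('G')(m, r) = Add(10, r) (Function('G')(m, r) = Add(r, 10) = Add(10, r))
Add(-279, Mul(-328, Mul(Mul(1, Function('G')(6, 1)), -2))) = Add(-279, Mul(-328, Mul(Mul(1, Add(10, 1)), -2))) = Add(-279, Mul(-328, Mul(Mul(1, 11), -2))) = Add(-279, Mul(-328, Mul(11, -2))) = Add(-279, Mul(-328, -22)) = Add(-279, 7216) = 6937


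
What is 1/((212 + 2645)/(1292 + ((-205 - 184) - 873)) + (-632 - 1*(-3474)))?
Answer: 30/88117 ≈ 0.00034046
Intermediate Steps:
1/((212 + 2645)/(1292 + ((-205 - 184) - 873)) + (-632 - 1*(-3474))) = 1/(2857/(1292 + (-389 - 873)) + (-632 + 3474)) = 1/(2857/(1292 - 1262) + 2842) = 1/(2857/30 + 2842) = 1/(88117/30) = 30/88117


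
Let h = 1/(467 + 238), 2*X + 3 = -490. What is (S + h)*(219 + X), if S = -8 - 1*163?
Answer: 663047/141 ≈ 4702.5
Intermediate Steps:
X = -493/2 (X = -3/2 + (1/2)*(-490) = -3/2 - 245 = -493/2 ≈ -246.50)
S = -171 (S = -8 - 163 = -171)
h = 1/705 ≈ 0.0014184
(S + h)*(219 + X) = (-171 + 1/705)*(219 - 493/2) = -120554/705*(-55/2) = 663047/141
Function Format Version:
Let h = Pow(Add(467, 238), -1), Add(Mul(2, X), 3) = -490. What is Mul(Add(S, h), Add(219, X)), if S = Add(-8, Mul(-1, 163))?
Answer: Rational(663047, 141) ≈ 4702.5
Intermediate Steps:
X = Rational(-493, 2) (X = Add(Rational(-3, 2), Mul(Rational(1, 2), -490)) = Add(Rational(-3, 2), -245) = Rational(-493, 2) ≈ -246.50)
S = -171 (S = Add(-8, -163) = -171)
h = Rational(1, 705) (h = Pow(705, -1) = Rational(1, 705) ≈ 0.0014184)
Mul(Add(S, h), Add(219, X)) = Mul(Add(-171, Rational(1, 705)), Add(219, Rational(-493, 2))) = Mul(Rational(-120554, 705), Rational(-55, 2)) = Rational(663047, 141)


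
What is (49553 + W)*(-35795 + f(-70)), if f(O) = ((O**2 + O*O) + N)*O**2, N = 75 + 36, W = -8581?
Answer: 1988293518060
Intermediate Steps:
N = 111
f(O) = O**2*(111 + 2*O**2) (f(O) = ((O**2 + O*O) + 111)*O**2 = ((O**2 + O**2) + 111)*O**2 = (2*O**2 + 111)*O**2 = (111 + 2*O**2)*O**2 = O**2*(111 + 2*O**2))
(49553 + W)*(-35795 + f(-70)) = (49553 - 8581)*(-35795 + (-70)**2*(111 + 2*(-70)**2)) = 40972*(-35795 + 4900*(111 + 2*4900)) = 40972*(-35795 + 4900*(111 + 9800)) = 40972*(-35795 + 4900*9911) = 40972*(-35795 + 48563900) = 40972*48528105 = 1988293518060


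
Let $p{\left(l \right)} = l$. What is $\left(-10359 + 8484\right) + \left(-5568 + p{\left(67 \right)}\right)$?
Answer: $-7376$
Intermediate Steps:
$\left(-10359 + 8484\right) + \left(-5568 + p{\left(67 \right)}\right) = \left(-10359 + 8484\right) + \left(-5568 + 67\right) = -1875 - 5501 = -7376$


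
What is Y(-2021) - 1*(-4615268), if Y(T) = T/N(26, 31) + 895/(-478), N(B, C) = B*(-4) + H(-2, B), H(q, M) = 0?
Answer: 114717537887/24856 ≈ 4.6153e+6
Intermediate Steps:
N(B, C) = -4*B (N(B, C) = B*(-4) + 0 = -4*B + 0 = -4*B)
Y(T) = -895/478 - T/104 (Y(T) = T/((-4*26)) + 895/(-478) = T/(-104) + 895*(-1/478) = T*(-1/104) - 895/478 = -T/104 - 895/478 = -895/478 - T/104)
Y(-2021) - 1*(-4615268) = (-895/478 - 1/104*(-2021)) - 1*(-4615268) = (-895/478 + 2021/104) + 4615268 = 436479/24856 + 4615268 = 114717537887/24856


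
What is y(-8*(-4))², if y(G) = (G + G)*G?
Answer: 4194304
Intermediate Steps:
y(G) = 2*G² (y(G) = (2*G)*G = 2*G²)
y(-8*(-4))² = (2*(-8*(-4))²)² = (2*32²)² = (2*1024)² = 2048² = 4194304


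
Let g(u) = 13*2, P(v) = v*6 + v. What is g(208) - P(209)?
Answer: -1437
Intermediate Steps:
P(v) = 7*v (P(v) = 6*v + v = 7*v)
g(u) = 26
g(208) - P(209) = 26 - 7*209 = 26 - 1*1463 = 26 - 1463 = -1437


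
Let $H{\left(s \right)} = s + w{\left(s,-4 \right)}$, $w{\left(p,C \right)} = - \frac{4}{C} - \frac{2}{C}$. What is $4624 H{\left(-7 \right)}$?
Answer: $-25432$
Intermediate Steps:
$w{\left(p,C \right)} = - \frac{6}{C}$
$H{\left(s \right)} = \frac{3}{2} + s$ ($H{\left(s \right)} = s - \frac{6}{-4} = s - - \frac{3}{2} = s + \frac{3}{2} = \frac{3}{2} + s$)
$4624 H{\left(-7 \right)} = 4624 \left(\frac{3}{2} - 7\right) = 4624 \left(- \frac{11}{2}\right) = -25432$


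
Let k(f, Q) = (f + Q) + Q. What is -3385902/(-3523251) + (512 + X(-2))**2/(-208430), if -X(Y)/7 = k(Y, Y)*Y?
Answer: 10053390446/122391867655 ≈ 0.082141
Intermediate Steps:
k(f, Q) = f + 2*Q (k(f, Q) = (Q + f) + Q = f + 2*Q)
X(Y) = -21*Y**2 (X(Y) = -7*(Y + 2*Y)*Y = -7*3*Y*Y = -21*Y**2)
-3385902/(-3523251) + (512 + X(-2))**2/(-208430) = -3385902/(-3523251) + (512 - 21*(-2)**2)**2/(-208430) = -3385902*(-1/3523251) + (512 - 21*4)**2*(-1/208430) = 1128634/1174417 + (512 - 84)**2*(-1/208430) = 1128634/1174417 + 428**2*(-1/208430) = 1128634/1174417 + 183184*(-1/208430) = 1128634/1174417 - 91592/104215 = 10053390446/122391867655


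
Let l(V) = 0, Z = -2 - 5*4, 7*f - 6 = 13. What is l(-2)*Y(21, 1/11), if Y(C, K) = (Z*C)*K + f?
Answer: 0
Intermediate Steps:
f = 19/7 (f = 6/7 + (⅐)*13 = 6/7 + 13/7 = 19/7 ≈ 2.7143)
Z = -22 (Z = -2 - 20 = -22)
Y(C, K) = 19/7 - 22*C*K (Y(C, K) = (-22*C)*K + 19/7 = -22*C*K + 19/7 = 19/7 - 22*C*K)
l(-2)*Y(21, 1/11) = 0*(19/7 - 22*21/11) = 0*(19/7 - 22*21*1/11) = 0*(19/7 - 42) = 0*(-275/7) = 0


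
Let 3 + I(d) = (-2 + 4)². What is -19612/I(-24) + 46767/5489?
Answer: -107603501/5489 ≈ -19603.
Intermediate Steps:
I(d) = 1 (I(d) = -3 + (-2 + 4)² = -3 + 2² = -3 + 4 = 1)
-19612/I(-24) + 46767/5489 = -19612/1 + 46767/5489 = -19612*1 + 46767*(1/5489) = -19612 + 46767/5489 = -107603501/5489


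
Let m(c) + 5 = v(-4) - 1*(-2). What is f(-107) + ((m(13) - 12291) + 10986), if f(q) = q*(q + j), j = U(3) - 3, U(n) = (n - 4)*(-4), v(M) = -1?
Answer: 10033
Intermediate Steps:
m(c) = -4 (m(c) = -5 + (-1 - 1*(-2)) = -5 + (-1 + 2) = -5 + 1 = -4)
U(n) = 16 - 4*n (U(n) = (-4 + n)*(-4) = 16 - 4*n)
j = 1 (j = (16 - 4*3) - 3 = (16 - 12) - 3 = 4 - 3 = 1)
f(q) = q*(1 + q) (f(q) = q*(q + 1) = q*(1 + q))
f(-107) + ((m(13) - 12291) + 10986) = -107*(1 - 107) + ((-4 - 12291) + 10986) = -107*(-106) + (-12295 + 10986) = 11342 - 1309 = 10033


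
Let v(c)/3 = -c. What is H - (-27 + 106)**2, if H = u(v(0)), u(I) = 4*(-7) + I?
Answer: -6269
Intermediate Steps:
v(c) = -3*c (v(c) = 3*(-c) = -3*c)
u(I) = -28 + I
H = -28 (H = -28 - 3*0 = -28 + 0 = -28)
H - (-27 + 106)**2 = -28 - (-27 + 106)**2 = -28 - 1*79**2 = -28 - 1*6241 = -28 - 6241 = -6269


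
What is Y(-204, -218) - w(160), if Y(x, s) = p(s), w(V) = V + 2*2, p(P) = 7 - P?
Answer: 61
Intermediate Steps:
w(V) = 4 + V (w(V) = V + 4 = 4 + V)
Y(x, s) = 7 - s
Y(-204, -218) - w(160) = (7 - 1*(-218)) - (4 + 160) = (7 + 218) - 1*164 = 225 - 164 = 61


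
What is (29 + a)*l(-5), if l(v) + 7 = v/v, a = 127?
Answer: -936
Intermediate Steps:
l(v) = -6 (l(v) = -7 + v/v = -7 + 1 = -6)
(29 + a)*l(-5) = (29 + 127)*(-6) = 156*(-6) = -936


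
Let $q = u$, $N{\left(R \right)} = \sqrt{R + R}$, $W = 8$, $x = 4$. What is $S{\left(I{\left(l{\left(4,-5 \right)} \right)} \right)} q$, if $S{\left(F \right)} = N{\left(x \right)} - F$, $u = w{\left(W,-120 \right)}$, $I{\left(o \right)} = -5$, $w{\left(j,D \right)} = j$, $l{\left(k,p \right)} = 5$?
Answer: $40 + 16 \sqrt{2} \approx 62.627$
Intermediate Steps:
$u = 8$
$N{\left(R \right)} = \sqrt{2} \sqrt{R}$ ($N{\left(R \right)} = \sqrt{2 R} = \sqrt{2} \sqrt{R}$)
$S{\left(F \right)} = - F + 2 \sqrt{2}$ ($S{\left(F \right)} = \sqrt{2} \sqrt{4} - F = \sqrt{2} \cdot 2 - F = 2 \sqrt{2} - F = - F + 2 \sqrt{2}$)
$q = 8$
$S{\left(I{\left(l{\left(4,-5 \right)} \right)} \right)} q = \left(\left(-1\right) \left(-5\right) + 2 \sqrt{2}\right) 8 = \left(5 + 2 \sqrt{2}\right) 8 = 40 + 16 \sqrt{2}$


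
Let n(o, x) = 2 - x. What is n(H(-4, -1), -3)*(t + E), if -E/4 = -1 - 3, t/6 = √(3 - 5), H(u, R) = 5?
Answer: 80 + 30*I*√2 ≈ 80.0 + 42.426*I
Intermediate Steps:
t = 6*I*√2 (t = 6*√(3 - 5) = 6*√(-2) = 6*(I*√2) = 6*I*√2 ≈ 8.4853*I)
E = 16 (E = -4*(-1 - 3) = -4*(-4) = 16)
n(H(-4, -1), -3)*(t + E) = (2 - 1*(-3))*(6*I*√2 + 16) = (2 + 3)*(16 + 6*I*√2) = 5*(16 + 6*I*√2) = 80 + 30*I*√2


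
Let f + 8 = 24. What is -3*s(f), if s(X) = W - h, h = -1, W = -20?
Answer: 57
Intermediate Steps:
f = 16 (f = -8 + 24 = 16)
s(X) = -19 (s(X) = -20 - 1*(-1) = -20 + 1 = -19)
-3*s(f) = -3*(-19) = -1*(-57) = 57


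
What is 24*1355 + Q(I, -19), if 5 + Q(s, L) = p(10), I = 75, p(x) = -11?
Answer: 32504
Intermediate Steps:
Q(s, L) = -16 (Q(s, L) = -5 - 11 = -16)
24*1355 + Q(I, -19) = 24*1355 - 16 = 32520 - 16 = 32504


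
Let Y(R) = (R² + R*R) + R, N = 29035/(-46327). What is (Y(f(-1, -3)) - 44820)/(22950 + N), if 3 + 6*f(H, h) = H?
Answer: -18687292606/9568580535 ≈ -1.9530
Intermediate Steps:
f(H, h) = -½ + H/6
N = -29035/46327 (N = 29035*(-1/46327) = -29035/46327 ≈ -0.62674)
Y(R) = R + 2*R² (Y(R) = (R² + R²) + R = 2*R² + R = R + 2*R²)
(Y(f(-1, -3)) - 44820)/(22950 + N) = ((-½ + (⅙)*(-1))*(1 + 2*(-½ + (⅙)*(-1))) - 44820)/(22950 - 29035/46327) = ((-½ - ⅙)*(1 + 2*(-½ - ⅙)) - 44820)/(1063175615/46327) = (-2*(1 + 2*(-⅔))/3 - 44820)*(46327/1063175615) = (-2*(1 - 4/3)/3 - 44820)*(46327/1063175615) = (-⅔*(-⅓) - 44820)*(46327/1063175615) = (2/9 - 44820)*(46327/1063175615) = -403378/9*46327/1063175615 = -18687292606/9568580535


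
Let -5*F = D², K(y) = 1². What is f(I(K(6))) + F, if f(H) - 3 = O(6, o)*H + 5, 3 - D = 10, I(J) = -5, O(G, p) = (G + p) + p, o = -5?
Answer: 91/5 ≈ 18.200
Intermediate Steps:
K(y) = 1
O(G, p) = G + 2*p
D = -7 (D = 3 - 1*10 = 3 - 10 = -7)
f(H) = 8 - 4*H (f(H) = 3 + ((6 + 2*(-5))*H + 5) = 3 + ((6 - 10)*H + 5) = 3 + (-4*H + 5) = 3 + (5 - 4*H) = 8 - 4*H)
F = -49/5 (F = -⅕*(-7)² = -⅕*49 = -49/5 ≈ -9.8000)
f(I(K(6))) + F = (8 - 4*(-5)) - 49/5 = (8 + 20) - 49/5 = 28 - 49/5 = 91/5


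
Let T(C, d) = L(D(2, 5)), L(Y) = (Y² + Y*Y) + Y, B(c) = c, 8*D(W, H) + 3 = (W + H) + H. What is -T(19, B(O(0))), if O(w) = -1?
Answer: -117/32 ≈ -3.6563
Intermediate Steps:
D(W, H) = -3/8 + H/4 + W/8 (D(W, H) = -3/8 + ((W + H) + H)/8 = -3/8 + ((H + W) + H)/8 = -3/8 + (W + 2*H)/8 = -3/8 + (H/4 + W/8) = -3/8 + H/4 + W/8)
L(Y) = Y + 2*Y² (L(Y) = (Y² + Y²) + Y = 2*Y² + Y = Y + 2*Y²)
T(C, d) = 117/32 (T(C, d) = (-3/8 + (¼)*5 + (⅛)*2)*(1 + 2*(-3/8 + (¼)*5 + (⅛)*2)) = (-3/8 + 5/4 + ¼)*(1 + 2*(-3/8 + 5/4 + ¼)) = 9*(1 + 2*(9/8))/8 = 9*(1 + 9/4)/8 = (9/8)*(13/4) = 117/32)
-T(19, B(O(0))) = -1*117/32 = -117/32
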